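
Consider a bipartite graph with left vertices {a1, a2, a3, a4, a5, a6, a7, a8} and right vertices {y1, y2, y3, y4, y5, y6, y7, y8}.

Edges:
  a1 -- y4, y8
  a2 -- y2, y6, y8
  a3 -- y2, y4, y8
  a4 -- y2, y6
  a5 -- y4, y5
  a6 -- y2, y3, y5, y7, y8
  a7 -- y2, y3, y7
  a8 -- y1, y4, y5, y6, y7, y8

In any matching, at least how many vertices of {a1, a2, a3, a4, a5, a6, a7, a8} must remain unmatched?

One maximum matching: a1-y4, a2-y6, a3-y8, a4-y2, a5-y5, a6-y7, a7-y3, a8-y1.
This saturates every left vertex, so 8 is the maximum.
That matches 8 of the 8, leaving 0 unmatched; no matching can do better.

0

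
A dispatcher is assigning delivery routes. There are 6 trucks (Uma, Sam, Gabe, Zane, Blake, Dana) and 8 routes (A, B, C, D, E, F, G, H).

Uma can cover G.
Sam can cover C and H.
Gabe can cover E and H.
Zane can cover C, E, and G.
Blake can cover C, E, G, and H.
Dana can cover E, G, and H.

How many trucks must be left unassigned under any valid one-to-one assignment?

2

A valid assignment of size 4: Uma–G, Sam–C, Gabe–H, Zane–E.
The set {Uma, Sam, Gabe, Zane, Blake, Dana} has only 4 neighbours ({C, E, G, H}), so by Hall's theorem at most 4 of the 6 trucks can be matched.
That matches 4 of the 6, leaving 2 unmatched; no matching can do better.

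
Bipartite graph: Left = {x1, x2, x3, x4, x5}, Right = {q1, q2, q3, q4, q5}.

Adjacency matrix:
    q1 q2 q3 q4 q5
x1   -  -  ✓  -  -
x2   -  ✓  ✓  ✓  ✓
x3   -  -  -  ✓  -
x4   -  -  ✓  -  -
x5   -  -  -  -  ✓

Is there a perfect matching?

No

The set {x1, x4} has only 1 neighbour ({q3}), so by Hall's theorem at most 4 of the 5 left vertices can be matched.
Hence no matching covers every left vertex.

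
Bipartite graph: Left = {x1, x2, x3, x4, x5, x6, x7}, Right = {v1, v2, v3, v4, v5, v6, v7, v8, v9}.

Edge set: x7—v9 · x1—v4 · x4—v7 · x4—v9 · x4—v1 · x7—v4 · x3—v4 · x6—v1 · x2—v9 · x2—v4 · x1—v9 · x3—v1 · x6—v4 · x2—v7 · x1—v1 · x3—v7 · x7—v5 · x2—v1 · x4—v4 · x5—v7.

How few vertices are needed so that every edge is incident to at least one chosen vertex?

5

The 5 edges x1–v9, x2–v4, x3–v1, x4–v7, x7–v5 form a matching, so any vertex cover needs at least 5 vertices (one per matched edge).
Conversely {x7, v1, v4, v7, v9} meets every edge and has exactly 5 vertices, so 5 is optimal.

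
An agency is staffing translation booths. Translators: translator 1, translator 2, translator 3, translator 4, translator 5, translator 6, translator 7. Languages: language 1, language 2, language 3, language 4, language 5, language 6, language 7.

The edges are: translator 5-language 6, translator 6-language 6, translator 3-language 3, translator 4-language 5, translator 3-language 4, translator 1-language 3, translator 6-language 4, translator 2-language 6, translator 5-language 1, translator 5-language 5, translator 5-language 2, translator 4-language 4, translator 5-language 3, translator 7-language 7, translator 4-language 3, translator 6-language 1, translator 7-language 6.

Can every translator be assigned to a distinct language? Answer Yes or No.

Yes

One maximum matching: translator 1–language 3, translator 2–language 6, translator 3–language 4, translator 4–language 5, translator 5–language 2, translator 6–language 1, translator 7–language 7.
All 7 translators are covered.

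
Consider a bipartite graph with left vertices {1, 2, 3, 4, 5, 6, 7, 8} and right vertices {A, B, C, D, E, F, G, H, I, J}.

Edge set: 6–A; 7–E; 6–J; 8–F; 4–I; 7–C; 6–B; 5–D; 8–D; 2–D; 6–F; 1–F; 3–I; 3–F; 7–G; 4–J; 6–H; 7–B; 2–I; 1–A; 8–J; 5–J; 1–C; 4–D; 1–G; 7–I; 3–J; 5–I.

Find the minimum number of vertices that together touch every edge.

7

{1, 6, 7, D, F, I, J} is a vertex cover of size 7: every edge has an endpoint in this set.
No smaller cover exists because 1–C, 2–I, 3–F, 4–D, 5–J, 6–A, 7–G is a matching of size 7, and a cover must include an endpoint of each of these disjoint edges (König's theorem).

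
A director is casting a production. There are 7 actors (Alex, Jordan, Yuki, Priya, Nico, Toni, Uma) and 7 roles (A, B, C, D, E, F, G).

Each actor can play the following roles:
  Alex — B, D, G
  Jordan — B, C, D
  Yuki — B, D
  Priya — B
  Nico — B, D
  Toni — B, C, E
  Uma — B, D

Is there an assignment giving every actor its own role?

The set {Yuki, Priya, Nico, Uma} has only 2 neighbours ({B, D}), so by Hall's theorem at most 5 of the 7 actors can be matched.
Hence no matching covers every actor.

No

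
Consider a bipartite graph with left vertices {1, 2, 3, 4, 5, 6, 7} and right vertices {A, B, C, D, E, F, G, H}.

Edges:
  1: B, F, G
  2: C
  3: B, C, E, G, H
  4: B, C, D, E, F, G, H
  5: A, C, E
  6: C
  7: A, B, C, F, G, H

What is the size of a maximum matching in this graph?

A valid assignment of size 6: 1-B, 2-C, 3-E, 4-H, 5-A, 7-G.
The set {2, 6} has only 1 neighbour ({C}), so by Hall's theorem at most 6 of the 7 left vertices can be matched.

6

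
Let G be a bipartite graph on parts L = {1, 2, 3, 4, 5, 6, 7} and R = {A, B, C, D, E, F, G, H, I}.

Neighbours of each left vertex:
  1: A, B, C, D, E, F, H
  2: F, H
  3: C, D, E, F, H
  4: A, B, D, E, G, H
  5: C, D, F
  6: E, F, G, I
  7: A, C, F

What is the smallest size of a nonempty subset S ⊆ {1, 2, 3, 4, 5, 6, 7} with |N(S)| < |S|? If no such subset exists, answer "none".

A matching saturating every left vertex exists, for instance 1→B, 2→H, 3→E, 4→A, 5→C, 6→G, 7→F.
By Hall's marriage theorem, this means |N(S)| ≥ |S| for every subset S, so no violating subset exists.

none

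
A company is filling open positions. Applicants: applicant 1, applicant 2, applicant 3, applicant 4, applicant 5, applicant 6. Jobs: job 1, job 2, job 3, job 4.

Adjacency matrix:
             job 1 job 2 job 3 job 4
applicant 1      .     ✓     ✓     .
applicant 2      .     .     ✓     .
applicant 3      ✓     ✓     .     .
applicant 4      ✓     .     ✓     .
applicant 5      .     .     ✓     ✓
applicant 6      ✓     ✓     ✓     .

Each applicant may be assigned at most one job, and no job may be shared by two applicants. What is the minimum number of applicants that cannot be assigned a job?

A valid assignment of size 4: applicant 1→job 2, applicant 2→job 3, applicant 3→job 1, applicant 5→job 4.
The set {applicant 1, applicant 2, applicant 3, applicant 4, applicant 6} has only 3 neighbours ({job 1, job 2, job 3}), so by Hall's theorem at most 4 of the 6 applicants can be matched.
That matches 4 of the 6, leaving 2 unmatched; no matching can do better.

2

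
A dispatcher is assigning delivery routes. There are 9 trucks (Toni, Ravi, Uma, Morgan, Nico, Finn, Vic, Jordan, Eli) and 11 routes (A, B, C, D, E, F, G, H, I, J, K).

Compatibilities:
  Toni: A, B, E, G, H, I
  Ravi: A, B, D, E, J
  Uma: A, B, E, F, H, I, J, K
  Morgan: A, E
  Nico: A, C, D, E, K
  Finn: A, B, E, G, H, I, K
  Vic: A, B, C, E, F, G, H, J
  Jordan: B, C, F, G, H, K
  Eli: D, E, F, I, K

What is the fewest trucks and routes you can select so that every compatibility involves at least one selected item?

9

A maximum matching has 9 edges (e.g. Toni–G, Ravi–A, Uma–J, Morgan–E, Nico–D, Finn–I, Vic–B, Jordan–H, Eli–K).
By König's theorem the minimum vertex cover has the same size. One such cover is {Toni, Ravi, Uma, Morgan, Nico, Finn, Vic, Jordan, Eli}.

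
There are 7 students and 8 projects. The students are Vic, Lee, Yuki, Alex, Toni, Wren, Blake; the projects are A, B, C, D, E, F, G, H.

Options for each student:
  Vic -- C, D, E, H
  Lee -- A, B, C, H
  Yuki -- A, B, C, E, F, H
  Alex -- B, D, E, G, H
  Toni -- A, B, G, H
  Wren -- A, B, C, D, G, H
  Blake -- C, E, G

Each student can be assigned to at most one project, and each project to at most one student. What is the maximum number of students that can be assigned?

7

A valid assignment of size 7: Vic–D, Lee–C, Yuki–H, Alex–G, Toni–B, Wren–A, Blake–E.
This saturates every student, so 7 is the maximum.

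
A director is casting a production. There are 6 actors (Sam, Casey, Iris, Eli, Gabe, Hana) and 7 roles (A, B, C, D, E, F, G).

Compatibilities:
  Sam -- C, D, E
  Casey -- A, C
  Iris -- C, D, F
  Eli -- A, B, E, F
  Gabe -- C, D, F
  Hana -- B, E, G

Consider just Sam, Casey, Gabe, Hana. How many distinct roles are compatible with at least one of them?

7

The union of neighbours of {Sam, Casey, Gabe, Hana} is {A, B, C, D, E, F, G}, which has 7 elements.
Since |N(S)| = 7 ≥ |S| = 4, Hall's condition holds for this subset.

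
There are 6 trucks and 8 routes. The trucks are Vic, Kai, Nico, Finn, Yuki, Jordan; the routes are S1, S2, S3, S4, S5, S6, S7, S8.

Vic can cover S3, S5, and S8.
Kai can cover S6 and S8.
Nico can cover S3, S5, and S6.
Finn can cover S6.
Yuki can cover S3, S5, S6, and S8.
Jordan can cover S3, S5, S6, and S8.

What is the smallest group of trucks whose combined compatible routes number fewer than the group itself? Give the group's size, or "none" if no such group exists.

Take S = {Vic, Kai, Nico, Finn, Yuki}. Its neighbourhood is {S3, S5, S6, S8}, so |N(S)| = 4 < |S| = 5.
Every subset of size less than 5 has at least as many neighbours as members, so 5 is the minimum.

5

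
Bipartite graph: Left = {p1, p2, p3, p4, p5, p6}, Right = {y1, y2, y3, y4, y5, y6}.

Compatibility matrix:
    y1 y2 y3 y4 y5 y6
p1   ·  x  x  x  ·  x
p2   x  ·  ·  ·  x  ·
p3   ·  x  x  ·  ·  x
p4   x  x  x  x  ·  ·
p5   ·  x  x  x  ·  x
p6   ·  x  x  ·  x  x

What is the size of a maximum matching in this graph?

6

For example, pair p1–y4, p2–y5, p3–y6, p4–y1, p5–y2, p6–y3.
This saturates every left vertex, so 6 is the maximum.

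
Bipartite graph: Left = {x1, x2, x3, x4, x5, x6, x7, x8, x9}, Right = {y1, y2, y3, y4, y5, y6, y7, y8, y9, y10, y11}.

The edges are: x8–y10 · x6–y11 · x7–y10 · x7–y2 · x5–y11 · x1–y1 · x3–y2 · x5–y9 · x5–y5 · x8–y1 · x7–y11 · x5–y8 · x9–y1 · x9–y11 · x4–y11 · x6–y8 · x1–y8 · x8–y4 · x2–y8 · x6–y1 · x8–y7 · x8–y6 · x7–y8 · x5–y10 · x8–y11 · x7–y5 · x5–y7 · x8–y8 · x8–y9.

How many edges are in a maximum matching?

A valid assignment of size 7: x1→y1, x2→y8, x3→y2, x4→y11, x5→y10, x7→y5, x8→y7.
The set {x1, x2, x4, x6, x9} has only 3 neighbours ({y1, y11, y8}), so by Hall's theorem at most 7 of the 9 left vertices can be matched.

7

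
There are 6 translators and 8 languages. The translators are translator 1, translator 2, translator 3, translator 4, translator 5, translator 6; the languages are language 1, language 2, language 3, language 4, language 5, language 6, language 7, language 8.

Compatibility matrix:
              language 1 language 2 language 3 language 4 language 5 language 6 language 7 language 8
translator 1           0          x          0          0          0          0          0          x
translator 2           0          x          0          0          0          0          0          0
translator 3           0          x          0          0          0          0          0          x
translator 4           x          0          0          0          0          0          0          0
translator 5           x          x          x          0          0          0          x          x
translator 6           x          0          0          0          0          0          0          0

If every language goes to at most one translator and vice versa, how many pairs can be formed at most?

For example, pair translator 1–language 8, translator 2–language 2, translator 4–language 1, translator 5–language 7.
The set {translator 1, translator 2, translator 3, translator 4, translator 6} has only 3 neighbours ({language 1, language 2, language 8}), so by Hall's theorem at most 4 of the 6 translators can be matched.

4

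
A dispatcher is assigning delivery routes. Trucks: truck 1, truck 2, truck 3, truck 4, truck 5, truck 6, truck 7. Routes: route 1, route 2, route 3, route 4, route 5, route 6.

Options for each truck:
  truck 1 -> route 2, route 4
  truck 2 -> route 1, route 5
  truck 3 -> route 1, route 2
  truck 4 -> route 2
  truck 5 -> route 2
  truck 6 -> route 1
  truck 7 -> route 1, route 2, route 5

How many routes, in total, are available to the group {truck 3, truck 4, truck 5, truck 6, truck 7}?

3

The union of neighbours of {truck 3, truck 4, truck 5, truck 6, truck 7} is {route 1, route 2, route 5}, which has 3 elements.
Since |N(S)| = 3 < |S| = 5, Hall's condition fails for this subset.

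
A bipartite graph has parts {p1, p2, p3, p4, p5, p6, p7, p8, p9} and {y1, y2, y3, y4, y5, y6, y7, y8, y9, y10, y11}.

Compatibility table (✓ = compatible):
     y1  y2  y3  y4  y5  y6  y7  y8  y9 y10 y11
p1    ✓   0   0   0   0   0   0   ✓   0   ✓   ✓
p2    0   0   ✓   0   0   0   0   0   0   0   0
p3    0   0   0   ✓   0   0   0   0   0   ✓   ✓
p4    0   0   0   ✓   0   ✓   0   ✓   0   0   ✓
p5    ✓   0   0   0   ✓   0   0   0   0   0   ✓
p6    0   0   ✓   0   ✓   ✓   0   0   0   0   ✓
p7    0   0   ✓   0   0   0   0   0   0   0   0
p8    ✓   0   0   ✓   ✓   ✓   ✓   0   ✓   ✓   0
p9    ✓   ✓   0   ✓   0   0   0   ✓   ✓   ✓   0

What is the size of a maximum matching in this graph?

8

A valid assignment of size 8: p1→y1, p2→y3, p3→y10, p4→y8, p5→y5, p6→y6, p8→y7, p9→y4.
The set {p2, p7} has only 1 neighbour ({y3}), so by Hall's theorem at most 8 of the 9 left vertices can be matched.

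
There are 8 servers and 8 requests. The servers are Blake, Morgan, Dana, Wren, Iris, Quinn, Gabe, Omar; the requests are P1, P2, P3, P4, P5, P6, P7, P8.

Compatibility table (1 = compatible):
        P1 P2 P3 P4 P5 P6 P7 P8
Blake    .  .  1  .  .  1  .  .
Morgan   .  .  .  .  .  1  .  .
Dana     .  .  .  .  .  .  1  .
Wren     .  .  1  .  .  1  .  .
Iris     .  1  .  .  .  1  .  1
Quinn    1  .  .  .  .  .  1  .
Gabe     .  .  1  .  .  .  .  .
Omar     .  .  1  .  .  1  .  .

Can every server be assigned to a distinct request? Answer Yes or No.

The set {Blake, Morgan, Wren, Gabe, Omar} has only 2 neighbours ({P3, P6}), so by Hall's theorem at most 5 of the 8 servers can be matched.
Hence no matching covers every server.

No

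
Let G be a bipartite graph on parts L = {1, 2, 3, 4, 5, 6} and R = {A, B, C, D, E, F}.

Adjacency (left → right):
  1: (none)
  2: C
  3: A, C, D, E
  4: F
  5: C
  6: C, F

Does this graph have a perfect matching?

The set {1, 2, 4, 5, 6} has only 2 neighbours ({C, F}), so by Hall's theorem at most 3 of the 6 left vertices can be matched.
Hence no matching covers every left vertex.

No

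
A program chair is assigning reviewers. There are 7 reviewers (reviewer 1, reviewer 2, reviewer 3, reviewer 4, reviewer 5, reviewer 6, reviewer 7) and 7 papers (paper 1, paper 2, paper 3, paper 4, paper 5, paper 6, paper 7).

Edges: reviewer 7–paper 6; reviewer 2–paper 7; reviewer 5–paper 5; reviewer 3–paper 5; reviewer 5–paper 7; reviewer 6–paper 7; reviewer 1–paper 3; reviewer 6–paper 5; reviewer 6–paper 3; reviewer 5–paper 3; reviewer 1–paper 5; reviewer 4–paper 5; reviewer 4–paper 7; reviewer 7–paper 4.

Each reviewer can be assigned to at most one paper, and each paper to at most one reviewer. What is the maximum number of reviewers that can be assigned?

One maximum matching: reviewer 1–paper 3, reviewer 2–paper 7, reviewer 3–paper 5, reviewer 7–paper 4.
The set {reviewer 1, reviewer 2, reviewer 3, reviewer 4, reviewer 5, reviewer 6} has only 3 neighbours ({paper 3, paper 5, paper 7}), so by Hall's theorem at most 4 of the 7 reviewers can be matched.

4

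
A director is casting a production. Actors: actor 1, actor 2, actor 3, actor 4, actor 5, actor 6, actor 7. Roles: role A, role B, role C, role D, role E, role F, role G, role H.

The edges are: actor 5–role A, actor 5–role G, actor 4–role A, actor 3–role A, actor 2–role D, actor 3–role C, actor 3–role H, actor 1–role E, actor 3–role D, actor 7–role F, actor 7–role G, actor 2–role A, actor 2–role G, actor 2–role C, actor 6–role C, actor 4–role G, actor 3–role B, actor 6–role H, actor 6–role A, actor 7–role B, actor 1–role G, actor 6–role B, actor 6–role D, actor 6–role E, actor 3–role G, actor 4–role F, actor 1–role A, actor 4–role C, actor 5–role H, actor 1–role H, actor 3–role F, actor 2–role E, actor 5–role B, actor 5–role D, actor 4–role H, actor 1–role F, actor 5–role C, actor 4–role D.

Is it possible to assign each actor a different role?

One maximum matching: actor 1–role F, actor 2–role D, actor 3–role A, actor 4–role C, actor 5–role H, actor 6–role B, actor 7–role G.
All 7 actors are covered.

Yes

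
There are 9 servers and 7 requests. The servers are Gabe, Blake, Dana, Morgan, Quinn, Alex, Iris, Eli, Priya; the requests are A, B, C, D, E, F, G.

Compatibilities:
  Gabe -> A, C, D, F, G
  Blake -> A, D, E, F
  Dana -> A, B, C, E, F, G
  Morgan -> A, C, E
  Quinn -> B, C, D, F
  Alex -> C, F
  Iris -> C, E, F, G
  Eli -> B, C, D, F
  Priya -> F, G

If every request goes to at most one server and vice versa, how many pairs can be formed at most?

7

A valid assignment of size 7: Gabe-A, Blake-D, Dana-G, Morgan-C, Quinn-B, Alex-F, Iris-E.
The set {Gabe, Blake, Dana, Morgan, Quinn, Alex, Iris, Eli, Priya} has only 7 neighbours ({A, B, C, D, E, F, G}), so by Hall's theorem at most 7 of the 9 servers can be matched.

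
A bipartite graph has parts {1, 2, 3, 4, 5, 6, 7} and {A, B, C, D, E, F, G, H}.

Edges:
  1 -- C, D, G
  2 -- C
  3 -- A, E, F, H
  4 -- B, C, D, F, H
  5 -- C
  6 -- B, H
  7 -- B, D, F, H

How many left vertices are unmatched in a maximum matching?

For example, pair 1→G, 2→C, 3→E, 4→F, 6→H, 7→B.
The set {2, 5} has only 1 neighbour ({C}), so by Hall's theorem at most 6 of the 7 left vertices can be matched.
That matches 6 of the 7, leaving 1 unmatched; no matching can do better.

1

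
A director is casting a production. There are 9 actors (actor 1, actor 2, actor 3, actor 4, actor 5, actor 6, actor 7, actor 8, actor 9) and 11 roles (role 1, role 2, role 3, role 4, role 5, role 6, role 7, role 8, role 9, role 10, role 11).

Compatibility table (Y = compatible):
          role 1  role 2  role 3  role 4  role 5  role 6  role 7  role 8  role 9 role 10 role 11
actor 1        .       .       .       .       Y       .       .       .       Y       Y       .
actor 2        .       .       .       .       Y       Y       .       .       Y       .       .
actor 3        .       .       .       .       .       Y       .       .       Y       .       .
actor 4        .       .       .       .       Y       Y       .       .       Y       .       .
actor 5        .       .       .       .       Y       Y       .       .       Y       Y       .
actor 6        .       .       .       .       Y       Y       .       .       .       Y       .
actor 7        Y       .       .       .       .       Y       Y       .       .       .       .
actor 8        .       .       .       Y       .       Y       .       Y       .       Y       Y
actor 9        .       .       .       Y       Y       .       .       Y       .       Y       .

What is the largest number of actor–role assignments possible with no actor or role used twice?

A valid assignment of size 7: actor 1-role 10, actor 2-role 9, actor 3-role 6, actor 4-role 5, actor 7-role 7, actor 8-role 11, actor 9-role 8.
The set {actor 1, actor 2, actor 3, actor 4, actor 5, actor 6} has only 4 neighbours ({role 10, role 5, role 6, role 9}), so by Hall's theorem at most 7 of the 9 actors can be matched.

7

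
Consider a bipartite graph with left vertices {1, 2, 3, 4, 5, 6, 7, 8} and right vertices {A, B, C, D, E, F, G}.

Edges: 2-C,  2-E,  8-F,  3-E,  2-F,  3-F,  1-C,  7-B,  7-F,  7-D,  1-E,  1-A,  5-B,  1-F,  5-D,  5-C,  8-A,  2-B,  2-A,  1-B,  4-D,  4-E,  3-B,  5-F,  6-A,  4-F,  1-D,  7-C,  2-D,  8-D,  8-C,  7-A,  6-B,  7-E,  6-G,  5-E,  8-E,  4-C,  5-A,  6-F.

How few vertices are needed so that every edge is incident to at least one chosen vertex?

7

The 7 edges 1–D, 2–E, 3–F, 4–C, 5–B, 6–G, 7–A form a matching, so any vertex cover needs at least 7 vertices (one per matched edge).
Conversely {6, A, B, C, D, E, F} meets every edge and has exactly 7 vertices, so 7 is optimal.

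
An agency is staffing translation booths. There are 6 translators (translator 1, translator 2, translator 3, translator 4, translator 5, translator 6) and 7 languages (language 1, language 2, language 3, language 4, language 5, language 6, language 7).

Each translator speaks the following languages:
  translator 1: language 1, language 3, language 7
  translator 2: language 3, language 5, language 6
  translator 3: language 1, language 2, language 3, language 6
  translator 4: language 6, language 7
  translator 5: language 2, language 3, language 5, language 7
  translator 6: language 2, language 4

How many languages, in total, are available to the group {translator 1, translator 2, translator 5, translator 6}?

The union of neighbours of {translator 1, translator 2, translator 5, translator 6} is {language 1, language 2, language 3, language 4, language 5, language 6, language 7}, which has 7 elements.
Since |N(S)| = 7 ≥ |S| = 4, Hall's condition holds for this subset.

7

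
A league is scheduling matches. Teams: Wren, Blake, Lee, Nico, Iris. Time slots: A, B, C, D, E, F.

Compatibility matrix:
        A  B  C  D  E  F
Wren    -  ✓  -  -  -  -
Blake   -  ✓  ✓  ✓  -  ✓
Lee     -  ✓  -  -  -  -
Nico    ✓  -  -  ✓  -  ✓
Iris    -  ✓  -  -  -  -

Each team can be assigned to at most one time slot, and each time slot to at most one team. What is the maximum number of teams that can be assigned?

A valid assignment of size 3: Wren-B, Blake-C, Nico-F.
The set {Wren, Lee, Iris} has only 1 neighbour ({B}), so by Hall's theorem at most 3 of the 5 teams can be matched.

3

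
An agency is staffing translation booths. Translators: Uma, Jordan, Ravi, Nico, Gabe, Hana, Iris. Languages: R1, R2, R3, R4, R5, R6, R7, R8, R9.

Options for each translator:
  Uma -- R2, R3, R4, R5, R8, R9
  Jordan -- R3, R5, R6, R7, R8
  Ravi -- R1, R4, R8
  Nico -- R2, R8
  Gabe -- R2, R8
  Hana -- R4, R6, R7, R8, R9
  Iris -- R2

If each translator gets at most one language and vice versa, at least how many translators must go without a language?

One maximum matching: Uma-R3, Jordan-R6, Ravi-R4, Nico-R2, Gabe-R8, Hana-R9.
The set {Nico, Gabe, Iris} has only 2 neighbours ({R2, R8}), so by Hall's theorem at most 6 of the 7 translators can be matched.
That matches 6 of the 7, leaving 1 unmatched; no matching can do better.

1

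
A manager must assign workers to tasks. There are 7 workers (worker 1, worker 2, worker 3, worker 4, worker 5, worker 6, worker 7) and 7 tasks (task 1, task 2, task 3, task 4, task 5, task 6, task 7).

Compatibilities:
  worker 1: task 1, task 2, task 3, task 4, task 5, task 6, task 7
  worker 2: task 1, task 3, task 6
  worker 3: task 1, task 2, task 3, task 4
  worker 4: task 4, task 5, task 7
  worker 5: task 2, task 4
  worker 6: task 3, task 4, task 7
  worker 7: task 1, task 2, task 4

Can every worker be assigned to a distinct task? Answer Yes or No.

One maximum matching: worker 1-task 1, worker 2-task 6, worker 3-task 3, worker 4-task 5, worker 5-task 4, worker 6-task 7, worker 7-task 2.
All 7 workers are covered.

Yes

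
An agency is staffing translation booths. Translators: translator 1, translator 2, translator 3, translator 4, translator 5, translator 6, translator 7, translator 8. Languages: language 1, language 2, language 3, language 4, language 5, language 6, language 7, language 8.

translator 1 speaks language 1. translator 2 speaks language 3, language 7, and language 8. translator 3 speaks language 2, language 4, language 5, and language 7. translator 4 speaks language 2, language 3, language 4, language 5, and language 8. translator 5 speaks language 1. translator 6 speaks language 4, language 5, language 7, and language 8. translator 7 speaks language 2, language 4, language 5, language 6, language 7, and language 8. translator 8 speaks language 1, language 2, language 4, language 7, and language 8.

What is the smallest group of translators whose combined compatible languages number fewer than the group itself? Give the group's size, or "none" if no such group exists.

Take S = {translator 1, translator 5}. Its neighbourhood is {language 1}, so |N(S)| = 1 < |S| = 2.
No single vertex violates Hall's condition since each has at least one neighbour, so 2 is the minimum.

2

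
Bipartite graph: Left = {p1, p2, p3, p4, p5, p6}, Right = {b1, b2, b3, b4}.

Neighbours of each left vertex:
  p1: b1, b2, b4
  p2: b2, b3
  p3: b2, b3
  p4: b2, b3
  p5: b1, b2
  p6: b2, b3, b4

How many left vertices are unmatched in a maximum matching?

One maximum matching: p1-b4, p2-b2, p3-b3, p5-b1.
The set {p1, p2, p3, p4, p5, p6} has only 4 neighbours ({b1, b2, b3, b4}), so by Hall's theorem at most 4 of the 6 left vertices can be matched.
That matches 4 of the 6, leaving 2 unmatched; no matching can do better.

2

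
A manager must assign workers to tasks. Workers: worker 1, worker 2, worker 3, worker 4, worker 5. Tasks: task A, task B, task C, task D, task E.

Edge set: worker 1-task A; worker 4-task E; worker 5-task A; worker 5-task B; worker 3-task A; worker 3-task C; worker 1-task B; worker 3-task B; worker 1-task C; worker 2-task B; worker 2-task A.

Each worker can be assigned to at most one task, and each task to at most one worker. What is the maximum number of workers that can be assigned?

4

For example, pair worker 1–task C, worker 2–task B, worker 3–task A, worker 4–task E.
The set {worker 1, worker 2, worker 3, worker 5} has only 3 neighbours ({task A, task B, task C}), so by Hall's theorem at most 4 of the 5 workers can be matched.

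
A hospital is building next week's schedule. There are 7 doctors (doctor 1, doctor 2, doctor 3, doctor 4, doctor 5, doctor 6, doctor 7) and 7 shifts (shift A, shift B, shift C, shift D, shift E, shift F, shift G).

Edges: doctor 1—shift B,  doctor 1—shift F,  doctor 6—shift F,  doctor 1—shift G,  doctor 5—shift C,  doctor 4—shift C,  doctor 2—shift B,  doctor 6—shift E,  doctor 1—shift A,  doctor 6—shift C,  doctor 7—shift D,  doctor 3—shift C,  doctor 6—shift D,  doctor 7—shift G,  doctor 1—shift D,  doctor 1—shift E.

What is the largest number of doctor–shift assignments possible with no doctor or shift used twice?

For example, pair doctor 1–shift A, doctor 2–shift B, doctor 3–shift C, doctor 6–shift E, doctor 7–shift G.
The set {doctor 3, doctor 4, doctor 5} has only 1 neighbour ({shift C}), so by Hall's theorem at most 5 of the 7 doctors can be matched.

5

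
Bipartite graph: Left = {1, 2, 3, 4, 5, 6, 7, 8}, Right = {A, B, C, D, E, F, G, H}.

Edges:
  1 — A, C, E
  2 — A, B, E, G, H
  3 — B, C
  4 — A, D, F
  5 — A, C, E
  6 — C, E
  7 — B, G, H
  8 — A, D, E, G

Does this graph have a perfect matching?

Yes

A valid assignment of size 8: 1–A, 2–H, 3–B, 4–F, 5–C, 6–E, 7–G, 8–D.
All 8 left vertices are covered.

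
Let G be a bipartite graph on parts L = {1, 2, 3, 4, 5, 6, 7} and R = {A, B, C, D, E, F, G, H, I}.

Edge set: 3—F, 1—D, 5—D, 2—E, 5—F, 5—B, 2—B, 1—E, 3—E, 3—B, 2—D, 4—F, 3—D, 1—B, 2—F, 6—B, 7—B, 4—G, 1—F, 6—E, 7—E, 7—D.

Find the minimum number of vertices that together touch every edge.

5

A maximum matching has 5 edges (e.g. 1–F, 2–D, 3–E, 4–G, 5–B).
By König's theorem the minimum vertex cover has the same size. One such cover is {4, B, D, E, F}.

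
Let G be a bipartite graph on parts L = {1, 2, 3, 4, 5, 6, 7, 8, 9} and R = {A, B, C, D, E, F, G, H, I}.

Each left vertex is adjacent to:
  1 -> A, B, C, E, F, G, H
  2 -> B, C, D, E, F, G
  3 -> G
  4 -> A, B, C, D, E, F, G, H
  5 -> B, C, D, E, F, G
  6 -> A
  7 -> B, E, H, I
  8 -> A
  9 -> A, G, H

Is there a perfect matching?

The set {6, 8} has only 1 neighbour ({A}), so by Hall's theorem at most 8 of the 9 left vertices can be matched.
Hence no matching covers every left vertex.

No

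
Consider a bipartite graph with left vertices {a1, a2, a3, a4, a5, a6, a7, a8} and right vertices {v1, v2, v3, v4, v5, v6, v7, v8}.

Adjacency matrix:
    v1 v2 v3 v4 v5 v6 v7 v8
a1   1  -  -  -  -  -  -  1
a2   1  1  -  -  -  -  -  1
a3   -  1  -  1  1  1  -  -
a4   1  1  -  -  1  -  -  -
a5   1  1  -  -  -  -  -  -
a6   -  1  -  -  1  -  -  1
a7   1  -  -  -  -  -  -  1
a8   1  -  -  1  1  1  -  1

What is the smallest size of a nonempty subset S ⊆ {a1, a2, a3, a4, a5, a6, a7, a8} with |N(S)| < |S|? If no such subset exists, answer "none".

4

Take S = {a1, a2, a5, a7}. Its neighbourhood is {v1, v2, v8}, so |N(S)| = 3 < |S| = 4.
Every subset of size less than 4 has at least as many neighbours as members, so 4 is the minimum.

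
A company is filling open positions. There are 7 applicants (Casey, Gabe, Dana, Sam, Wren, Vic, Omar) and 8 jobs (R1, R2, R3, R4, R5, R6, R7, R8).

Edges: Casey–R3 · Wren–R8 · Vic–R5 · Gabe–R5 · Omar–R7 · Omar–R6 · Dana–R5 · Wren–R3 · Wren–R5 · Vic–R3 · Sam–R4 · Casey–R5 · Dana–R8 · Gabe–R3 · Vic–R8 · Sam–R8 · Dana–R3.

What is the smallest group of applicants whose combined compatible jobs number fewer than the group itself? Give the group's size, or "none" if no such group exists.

Take S = {Casey, Gabe, Dana, Wren}. Its neighbourhood is {R3, R5, R8}, so |N(S)| = 3 < |S| = 4.
Every subset of size less than 4 has at least as many neighbours as members, so 4 is the minimum.

4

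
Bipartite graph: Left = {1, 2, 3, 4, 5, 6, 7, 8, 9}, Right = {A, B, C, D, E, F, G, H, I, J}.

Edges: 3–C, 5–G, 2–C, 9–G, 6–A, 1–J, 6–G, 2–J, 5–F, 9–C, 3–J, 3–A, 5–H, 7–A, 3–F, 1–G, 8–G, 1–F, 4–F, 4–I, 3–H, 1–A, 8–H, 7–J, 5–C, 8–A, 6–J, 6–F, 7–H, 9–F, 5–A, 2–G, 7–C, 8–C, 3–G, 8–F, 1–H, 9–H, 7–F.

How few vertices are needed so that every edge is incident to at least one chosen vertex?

A maximum matching has 7 edges (e.g. 1–A, 2–C, 3–F, 4–I, 5–H, 6–G, 7–J).
By König's theorem the minimum vertex cover has the same size. One such cover is {4, A, C, F, G, H, J}.

7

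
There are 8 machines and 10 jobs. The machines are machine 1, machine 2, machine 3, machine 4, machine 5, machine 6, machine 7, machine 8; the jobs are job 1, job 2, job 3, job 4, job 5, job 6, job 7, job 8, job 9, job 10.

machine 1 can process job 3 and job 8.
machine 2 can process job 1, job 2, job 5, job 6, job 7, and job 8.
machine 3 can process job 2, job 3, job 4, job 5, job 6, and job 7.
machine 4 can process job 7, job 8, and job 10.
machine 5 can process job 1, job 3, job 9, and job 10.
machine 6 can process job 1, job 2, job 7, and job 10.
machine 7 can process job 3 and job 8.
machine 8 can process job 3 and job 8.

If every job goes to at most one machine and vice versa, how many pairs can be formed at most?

For example, pair machine 1–job 8, machine 2–job 5, machine 3–job 4, machine 4–job 7, machine 5–job 9, machine 6–job 2, machine 7–job 3.
The set {machine 1, machine 7, machine 8} has only 2 neighbours ({job 3, job 8}), so by Hall's theorem at most 7 of the 8 machines can be matched.

7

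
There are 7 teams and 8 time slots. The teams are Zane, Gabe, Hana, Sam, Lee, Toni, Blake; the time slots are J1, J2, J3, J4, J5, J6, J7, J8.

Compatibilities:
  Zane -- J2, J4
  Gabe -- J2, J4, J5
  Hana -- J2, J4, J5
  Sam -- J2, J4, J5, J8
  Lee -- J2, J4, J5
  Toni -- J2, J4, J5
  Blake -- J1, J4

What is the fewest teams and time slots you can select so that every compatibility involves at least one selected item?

5

A maximum matching has 5 edges (e.g. Zane–J4, Gabe–J2, Hana–J5, Sam–J8, Blake–J1).
By König's theorem the minimum vertex cover has the same size. One such cover is {Sam, Blake, J2, J4, J5}.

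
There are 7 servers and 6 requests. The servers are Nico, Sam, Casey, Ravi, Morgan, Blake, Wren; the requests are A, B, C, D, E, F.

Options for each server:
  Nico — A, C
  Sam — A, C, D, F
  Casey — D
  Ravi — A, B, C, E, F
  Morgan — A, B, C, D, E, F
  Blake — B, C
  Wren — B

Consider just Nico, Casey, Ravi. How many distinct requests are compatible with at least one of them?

6

The union of neighbours of {Nico, Casey, Ravi} is {A, B, C, D, E, F}, which has 6 elements.
Since |N(S)| = 6 ≥ |S| = 3, Hall's condition holds for this subset.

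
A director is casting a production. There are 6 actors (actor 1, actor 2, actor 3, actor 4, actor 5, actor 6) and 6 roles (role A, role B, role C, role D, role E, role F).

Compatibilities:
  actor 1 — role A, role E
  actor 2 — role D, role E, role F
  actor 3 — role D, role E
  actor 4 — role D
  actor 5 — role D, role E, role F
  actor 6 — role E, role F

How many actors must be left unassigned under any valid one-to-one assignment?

A valid assignment of size 4: actor 1–role A, actor 2–role F, actor 3–role E, actor 4–role D.
The set {actor 2, actor 3, actor 4, actor 5, actor 6} has only 3 neighbours ({role D, role E, role F}), so by Hall's theorem at most 4 of the 6 actors can be matched.
That matches 4 of the 6, leaving 2 unmatched; no matching can do better.

2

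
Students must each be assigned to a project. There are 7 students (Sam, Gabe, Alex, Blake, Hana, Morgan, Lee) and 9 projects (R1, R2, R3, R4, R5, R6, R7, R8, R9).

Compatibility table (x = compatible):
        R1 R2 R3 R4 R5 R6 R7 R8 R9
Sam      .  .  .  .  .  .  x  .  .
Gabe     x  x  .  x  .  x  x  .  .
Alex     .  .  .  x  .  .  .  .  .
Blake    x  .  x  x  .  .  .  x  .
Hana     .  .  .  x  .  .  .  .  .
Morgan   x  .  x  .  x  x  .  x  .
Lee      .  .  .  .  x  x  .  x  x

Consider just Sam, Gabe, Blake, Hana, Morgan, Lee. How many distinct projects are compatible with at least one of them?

The union of neighbours of {Sam, Gabe, Blake, Hana, Morgan, Lee} is {R1, R2, R3, R4, R5, R6, R7, R8, R9}, which has 9 elements.
Since |N(S)| = 9 ≥ |S| = 6, Hall's condition holds for this subset.

9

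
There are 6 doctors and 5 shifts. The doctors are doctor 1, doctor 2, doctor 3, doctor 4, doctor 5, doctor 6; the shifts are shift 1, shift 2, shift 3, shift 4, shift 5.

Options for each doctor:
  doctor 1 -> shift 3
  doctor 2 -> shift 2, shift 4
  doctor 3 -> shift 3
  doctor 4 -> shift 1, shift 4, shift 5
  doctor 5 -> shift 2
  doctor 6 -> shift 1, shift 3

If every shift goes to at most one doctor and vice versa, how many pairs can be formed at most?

A valid assignment of size 5: doctor 1-shift 3, doctor 2-shift 4, doctor 4-shift 5, doctor 5-shift 2, doctor 6-shift 1.
The set {doctor 1, doctor 3} has only 1 neighbour ({shift 3}), so by Hall's theorem at most 5 of the 6 doctors can be matched.

5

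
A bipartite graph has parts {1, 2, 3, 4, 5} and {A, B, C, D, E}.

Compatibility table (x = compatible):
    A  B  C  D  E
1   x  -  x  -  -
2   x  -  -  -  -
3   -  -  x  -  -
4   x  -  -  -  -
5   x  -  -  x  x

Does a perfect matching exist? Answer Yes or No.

No

The set {1, 2, 3, 4} has only 2 neighbours ({A, C}), so by Hall's theorem at most 3 of the 5 left vertices can be matched.
Hence no matching covers every left vertex.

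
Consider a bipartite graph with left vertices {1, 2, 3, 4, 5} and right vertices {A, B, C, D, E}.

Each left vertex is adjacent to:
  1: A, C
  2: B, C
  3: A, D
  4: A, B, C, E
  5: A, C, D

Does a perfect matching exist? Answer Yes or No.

One maximum matching: 1→A, 2→B, 3→D, 4→E, 5→C.
All 5 left vertices are covered.

Yes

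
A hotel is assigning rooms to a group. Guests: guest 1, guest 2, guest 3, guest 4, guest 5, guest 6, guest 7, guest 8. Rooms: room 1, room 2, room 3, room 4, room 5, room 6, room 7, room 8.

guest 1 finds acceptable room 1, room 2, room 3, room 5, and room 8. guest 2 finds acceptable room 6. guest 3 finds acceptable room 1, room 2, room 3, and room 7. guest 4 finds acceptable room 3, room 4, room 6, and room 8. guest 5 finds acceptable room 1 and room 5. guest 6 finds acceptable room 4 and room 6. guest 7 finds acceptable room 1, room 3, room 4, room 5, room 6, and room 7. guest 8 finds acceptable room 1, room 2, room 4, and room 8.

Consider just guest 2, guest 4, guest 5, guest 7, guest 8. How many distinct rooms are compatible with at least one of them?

The union of neighbours of {guest 2, guest 4, guest 5, guest 7, guest 8} is {room 1, room 2, room 3, room 4, room 5, room 6, room 7, room 8}, which has 8 elements.
Since |N(S)| = 8 ≥ |S| = 5, Hall's condition holds for this subset.

8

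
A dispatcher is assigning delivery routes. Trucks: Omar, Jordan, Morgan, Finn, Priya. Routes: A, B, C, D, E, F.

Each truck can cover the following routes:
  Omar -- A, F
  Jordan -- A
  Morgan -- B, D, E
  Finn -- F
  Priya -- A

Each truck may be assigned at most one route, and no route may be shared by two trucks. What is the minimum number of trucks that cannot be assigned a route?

2

One maximum matching: Omar→F, Jordan→A, Morgan→B.
The set {Omar, Jordan, Finn, Priya} has only 2 neighbours ({A, F}), so by Hall's theorem at most 3 of the 5 trucks can be matched.
That matches 3 of the 5, leaving 2 unmatched; no matching can do better.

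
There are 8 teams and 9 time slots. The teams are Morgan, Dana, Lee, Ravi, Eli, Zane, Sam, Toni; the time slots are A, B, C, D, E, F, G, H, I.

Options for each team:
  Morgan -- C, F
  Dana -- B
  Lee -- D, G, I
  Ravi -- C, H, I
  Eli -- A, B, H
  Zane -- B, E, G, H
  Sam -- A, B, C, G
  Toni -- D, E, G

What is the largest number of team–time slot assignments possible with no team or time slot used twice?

8

For example, pair Morgan-F, Dana-B, Lee-D, Ravi-H, Eli-A, Zane-G, Sam-C, Toni-E.
All 8 teams are matched, so no larger matching exists.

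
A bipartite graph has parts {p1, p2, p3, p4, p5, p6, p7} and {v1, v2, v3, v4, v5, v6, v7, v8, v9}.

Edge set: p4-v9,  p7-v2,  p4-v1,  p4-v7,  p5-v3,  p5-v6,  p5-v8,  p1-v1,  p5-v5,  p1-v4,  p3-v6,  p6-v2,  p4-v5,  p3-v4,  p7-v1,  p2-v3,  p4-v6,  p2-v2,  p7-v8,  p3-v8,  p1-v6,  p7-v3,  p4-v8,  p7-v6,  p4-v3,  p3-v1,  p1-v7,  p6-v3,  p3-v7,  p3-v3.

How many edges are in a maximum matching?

7

One maximum matching: p1-v7, p2-v3, p3-v1, p4-v8, p5-v5, p6-v2, p7-v6.
All 7 left vertices are matched, so no larger matching exists.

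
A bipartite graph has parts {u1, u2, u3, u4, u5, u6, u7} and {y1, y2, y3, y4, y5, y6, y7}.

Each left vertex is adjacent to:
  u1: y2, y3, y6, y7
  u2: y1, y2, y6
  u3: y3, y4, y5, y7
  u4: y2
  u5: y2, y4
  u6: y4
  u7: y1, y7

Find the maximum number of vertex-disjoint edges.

6

For example, pair u1–y7, u2–y6, u3–y3, u4–y2, u5–y4, u7–y1.
The set {u4, u5, u6} has only 2 neighbours ({y2, y4}), so by Hall's theorem at most 6 of the 7 left vertices can be matched.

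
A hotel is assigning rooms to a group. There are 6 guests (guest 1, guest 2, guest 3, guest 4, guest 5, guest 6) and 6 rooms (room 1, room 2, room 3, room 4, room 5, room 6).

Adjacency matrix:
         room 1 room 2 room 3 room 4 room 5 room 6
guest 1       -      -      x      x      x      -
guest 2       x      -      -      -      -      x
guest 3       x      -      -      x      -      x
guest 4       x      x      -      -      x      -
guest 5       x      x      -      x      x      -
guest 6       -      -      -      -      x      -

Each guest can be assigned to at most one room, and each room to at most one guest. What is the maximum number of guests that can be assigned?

6

One maximum matching: guest 1-room 3, guest 2-room 1, guest 3-room 6, guest 4-room 2, guest 5-room 4, guest 6-room 5.
All 6 guests are matched, so no larger matching exists.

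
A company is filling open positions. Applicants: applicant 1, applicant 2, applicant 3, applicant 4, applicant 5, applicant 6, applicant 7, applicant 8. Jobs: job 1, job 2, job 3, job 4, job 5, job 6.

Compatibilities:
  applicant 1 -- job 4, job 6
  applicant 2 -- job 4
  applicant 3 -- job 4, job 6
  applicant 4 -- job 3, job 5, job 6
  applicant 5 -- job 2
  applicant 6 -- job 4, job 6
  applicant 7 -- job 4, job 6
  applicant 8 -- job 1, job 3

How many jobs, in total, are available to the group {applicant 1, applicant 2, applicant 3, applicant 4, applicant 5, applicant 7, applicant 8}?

6

The union of neighbours of {applicant 1, applicant 2, applicant 3, applicant 4, applicant 5, applicant 7, applicant 8} is {job 1, job 2, job 3, job 4, job 5, job 6}, which has 6 elements.
Since |N(S)| = 6 < |S| = 7, Hall's condition fails for this subset.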